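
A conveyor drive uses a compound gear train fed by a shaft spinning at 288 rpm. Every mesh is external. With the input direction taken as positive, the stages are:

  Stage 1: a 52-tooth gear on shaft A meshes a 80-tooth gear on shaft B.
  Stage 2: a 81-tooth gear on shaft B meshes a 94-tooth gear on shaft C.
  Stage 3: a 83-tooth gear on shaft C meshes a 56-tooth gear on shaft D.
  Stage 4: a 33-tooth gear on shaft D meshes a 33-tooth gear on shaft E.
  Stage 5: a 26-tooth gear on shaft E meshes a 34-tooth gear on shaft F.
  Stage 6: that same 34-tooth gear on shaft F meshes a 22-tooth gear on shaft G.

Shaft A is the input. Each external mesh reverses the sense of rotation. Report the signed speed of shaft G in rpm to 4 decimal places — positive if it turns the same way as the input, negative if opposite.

Stage 1 [52T→80T]: ω = 288.0000×52/80 = 187.2000 rpm, dir flips to −; running = −187.2000
Stage 2 [81T→94T]: ω = 187.2000×81/94 = 161.3106 rpm, dir flips to +; running = +161.3106
Stage 3 [83T→56T]: ω = 161.3106×83/56 = 239.0854 rpm, dir flips to −; running = −239.0854
Stage 4 [33T→33T]: ω = 239.0854×33/33 = 239.0854 rpm, dir flips to +; running = +239.0854
Stage 5 [26T→34T]: ω = 239.0854×26/34 = 182.8300 rpm, dir flips to −; running = −182.8300
Stage 6 [34T→22T]: ω = 182.8300×34/22 = 282.5555 rpm, dir flips to +; running = +282.5555

+282.5555 rpm (same as input, |ω| = 282.5555 rpm)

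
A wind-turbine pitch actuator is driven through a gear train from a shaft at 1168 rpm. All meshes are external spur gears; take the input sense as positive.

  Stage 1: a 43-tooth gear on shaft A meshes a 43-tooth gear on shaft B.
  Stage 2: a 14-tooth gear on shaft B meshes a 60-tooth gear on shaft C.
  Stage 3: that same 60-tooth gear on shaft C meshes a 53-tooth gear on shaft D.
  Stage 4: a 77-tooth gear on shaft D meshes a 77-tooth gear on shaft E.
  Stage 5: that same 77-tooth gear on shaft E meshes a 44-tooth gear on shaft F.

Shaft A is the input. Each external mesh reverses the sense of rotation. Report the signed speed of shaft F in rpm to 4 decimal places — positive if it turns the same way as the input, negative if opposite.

-539.9245 rpm (opposite to input, |ω| = 539.9245 rpm)

Stage 1 [43T→43T]: ω = 1168.0000×43/43 = 1168.0000 rpm, dir flips to −; running = −1168.0000
Stage 2 [14T→60T]: ω = 1168.0000×14/60 = 272.5333 rpm, dir flips to +; running = +272.5333
Stage 3 [60T→53T]: ω = 272.5333×60/53 = 308.5283 rpm, dir flips to −; running = −308.5283
Stage 4 [77T→77T]: ω = 308.5283×77/77 = 308.5283 rpm, dir flips to +; running = +308.5283
Stage 5 [77T→44T]: ω = 308.5283×77/44 = 539.9245 rpm, dir flips to −; running = −539.9245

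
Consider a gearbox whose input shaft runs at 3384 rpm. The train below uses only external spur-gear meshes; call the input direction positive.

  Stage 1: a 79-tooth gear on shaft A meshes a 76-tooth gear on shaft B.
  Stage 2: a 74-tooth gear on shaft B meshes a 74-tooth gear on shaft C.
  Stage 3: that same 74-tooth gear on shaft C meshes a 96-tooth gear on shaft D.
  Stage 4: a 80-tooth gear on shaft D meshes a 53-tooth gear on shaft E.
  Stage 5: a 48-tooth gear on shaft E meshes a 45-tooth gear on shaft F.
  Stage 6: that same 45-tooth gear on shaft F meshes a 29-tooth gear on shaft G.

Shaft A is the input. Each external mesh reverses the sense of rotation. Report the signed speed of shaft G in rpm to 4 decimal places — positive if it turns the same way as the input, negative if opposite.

Stage 1 [79T→76T]: ω = 3384.0000×79/76 = 3517.5789 rpm, dir flips to −; running = −3517.5789
Stage 2 [74T→74T]: ω = 3517.5789×74/74 = 3517.5789 rpm, dir flips to +; running = +3517.5789
Stage 3 [74T→96T]: ω = 3517.5789×74/96 = 2711.4671 rpm, dir flips to −; running = −2711.4671
Stage 4 [80T→53T]: ω = 2711.4671×80/53 = 4092.7805 rpm, dir flips to +; running = +4092.7805
Stage 5 [48T→45T]: ω = 4092.7805×48/45 = 4365.6326 rpm, dir flips to −; running = −4365.6326
Stage 6 [45T→29T]: ω = 4365.6326×45/29 = 6774.2574 rpm, dir flips to +; running = +6774.2574

+6774.2574 rpm (same as input, |ω| = 6774.2574 rpm)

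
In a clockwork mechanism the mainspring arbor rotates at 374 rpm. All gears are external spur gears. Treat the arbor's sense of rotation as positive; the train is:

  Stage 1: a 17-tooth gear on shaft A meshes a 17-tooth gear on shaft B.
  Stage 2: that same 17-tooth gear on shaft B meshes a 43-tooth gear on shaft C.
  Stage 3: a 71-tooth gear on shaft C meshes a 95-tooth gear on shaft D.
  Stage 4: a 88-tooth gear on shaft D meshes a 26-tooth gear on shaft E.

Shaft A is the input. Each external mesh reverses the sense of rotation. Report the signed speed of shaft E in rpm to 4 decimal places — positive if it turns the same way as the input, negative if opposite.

+374.0211 rpm (same as input, |ω| = 374.0211 rpm)

Stage 1 [17T→17T]: ω = 374.0000×17/17 = 374.0000 rpm, dir flips to −; running = −374.0000
Stage 2 [17T→43T]: ω = 374.0000×17/43 = 147.8605 rpm, dir flips to +; running = +147.8605
Stage 3 [71T→95T]: ω = 147.8605×71/95 = 110.5062 rpm, dir flips to −; running = −110.5062
Stage 4 [88T→26T]: ω = 110.5062×88/26 = 374.0211 rpm, dir flips to +; running = +374.0211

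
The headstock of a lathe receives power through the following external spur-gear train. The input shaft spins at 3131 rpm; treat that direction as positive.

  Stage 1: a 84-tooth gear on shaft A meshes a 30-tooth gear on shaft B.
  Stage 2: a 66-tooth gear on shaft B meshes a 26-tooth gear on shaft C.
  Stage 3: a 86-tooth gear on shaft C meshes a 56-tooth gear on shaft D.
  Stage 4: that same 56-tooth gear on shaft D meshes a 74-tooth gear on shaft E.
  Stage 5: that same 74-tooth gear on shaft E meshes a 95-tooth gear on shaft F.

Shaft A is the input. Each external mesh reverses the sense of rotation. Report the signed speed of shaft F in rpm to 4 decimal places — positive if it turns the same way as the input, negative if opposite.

-20145.8934 rpm (opposite to input, |ω| = 20145.8934 rpm)

Stage 1 [84T→30T]: ω = 3131.0000×84/30 = 8766.8000 rpm, dir flips to −; running = −8766.8000
Stage 2 [66T→26T]: ω = 8766.8000×66/26 = 22254.1846 rpm, dir flips to +; running = +22254.1846
Stage 3 [86T→56T]: ω = 22254.1846×86/56 = 34176.0692 rpm, dir flips to −; running = −34176.0692
Stage 4 [56T→74T]: ω = 34176.0692×56/74 = 25862.9713 rpm, dir flips to +; running = +25862.9713
Stage 5 [74T→95T]: ω = 25862.9713×74/95 = 20145.8934 rpm, dir flips to −; running = −20145.8934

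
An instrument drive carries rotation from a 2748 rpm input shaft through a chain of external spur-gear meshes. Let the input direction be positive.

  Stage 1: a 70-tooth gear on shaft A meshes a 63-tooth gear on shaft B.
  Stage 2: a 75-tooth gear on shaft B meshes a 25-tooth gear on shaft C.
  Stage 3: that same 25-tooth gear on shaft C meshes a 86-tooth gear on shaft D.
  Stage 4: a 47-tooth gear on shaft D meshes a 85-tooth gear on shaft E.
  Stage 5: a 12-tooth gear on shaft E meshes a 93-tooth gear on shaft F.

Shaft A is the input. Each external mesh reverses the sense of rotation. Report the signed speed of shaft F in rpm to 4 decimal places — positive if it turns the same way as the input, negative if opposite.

-189.9828 rpm (opposite to input, |ω| = 189.9828 rpm)

Stage 1 [70T→63T]: ω = 2748.0000×70/63 = 3053.3333 rpm, dir flips to −; running = −3053.3333
Stage 2 [75T→25T]: ω = 3053.3333×75/25 = 9160.0000 rpm, dir flips to +; running = +9160.0000
Stage 3 [25T→86T]: ω = 9160.0000×25/86 = 2662.7907 rpm, dir flips to −; running = −2662.7907
Stage 4 [47T→85T]: ω = 2662.7907×47/85 = 1472.3666 rpm, dir flips to +; running = +1472.3666
Stage 5 [12T→93T]: ω = 1472.3666×12/93 = 189.9828 rpm, dir flips to −; running = −189.9828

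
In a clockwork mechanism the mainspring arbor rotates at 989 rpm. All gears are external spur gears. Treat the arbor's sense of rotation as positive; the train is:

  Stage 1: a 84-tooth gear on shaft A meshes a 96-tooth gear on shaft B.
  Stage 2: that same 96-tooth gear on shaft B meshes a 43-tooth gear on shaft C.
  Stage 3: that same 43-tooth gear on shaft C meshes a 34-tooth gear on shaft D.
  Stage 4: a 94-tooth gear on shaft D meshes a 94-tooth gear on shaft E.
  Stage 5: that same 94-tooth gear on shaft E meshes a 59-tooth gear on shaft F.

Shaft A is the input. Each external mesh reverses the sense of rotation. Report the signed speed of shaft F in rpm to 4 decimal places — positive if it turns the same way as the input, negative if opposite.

-3892.8933 rpm (opposite to input, |ω| = 3892.8933 rpm)

Stage 1 [84T→96T]: ω = 989.0000×84/96 = 865.3750 rpm, dir flips to −; running = −865.3750
Stage 2 [96T→43T]: ω = 865.3750×96/43 = 1932.0000 rpm, dir flips to +; running = +1932.0000
Stage 3 [43T→34T]: ω = 1932.0000×43/34 = 2443.4118 rpm, dir flips to −; running = −2443.4118
Stage 4 [94T→94T]: ω = 2443.4118×94/94 = 2443.4118 rpm, dir flips to +; running = +2443.4118
Stage 5 [94T→59T]: ω = 2443.4118×94/59 = 3892.8933 rpm, dir flips to −; running = −3892.8933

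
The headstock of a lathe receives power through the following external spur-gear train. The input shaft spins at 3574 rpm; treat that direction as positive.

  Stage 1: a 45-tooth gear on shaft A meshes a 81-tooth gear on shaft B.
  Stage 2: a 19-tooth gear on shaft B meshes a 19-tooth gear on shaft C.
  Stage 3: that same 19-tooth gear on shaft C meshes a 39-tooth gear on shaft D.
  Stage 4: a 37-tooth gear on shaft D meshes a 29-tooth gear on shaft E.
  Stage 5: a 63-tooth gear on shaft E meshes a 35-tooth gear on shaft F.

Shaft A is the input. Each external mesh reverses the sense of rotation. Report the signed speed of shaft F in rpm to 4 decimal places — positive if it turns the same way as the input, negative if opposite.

Stage 1 [45T→81T]: ω = 3574.0000×45/81 = 1985.5556 rpm, dir flips to −; running = −1985.5556
Stage 2 [19T→19T]: ω = 1985.5556×19/19 = 1985.5556 rpm, dir flips to +; running = +1985.5556
Stage 3 [19T→39T]: ω = 1985.5556×19/39 = 967.3219 rpm, dir flips to −; running = −967.3219
Stage 4 [37T→29T]: ω = 967.3219×37/29 = 1234.1694 rpm, dir flips to +; running = +1234.1694
Stage 5 [63T→35T]: ω = 1234.1694×63/35 = 2221.5049 rpm, dir flips to −; running = −2221.5049

-2221.5049 rpm (opposite to input, |ω| = 2221.5049 rpm)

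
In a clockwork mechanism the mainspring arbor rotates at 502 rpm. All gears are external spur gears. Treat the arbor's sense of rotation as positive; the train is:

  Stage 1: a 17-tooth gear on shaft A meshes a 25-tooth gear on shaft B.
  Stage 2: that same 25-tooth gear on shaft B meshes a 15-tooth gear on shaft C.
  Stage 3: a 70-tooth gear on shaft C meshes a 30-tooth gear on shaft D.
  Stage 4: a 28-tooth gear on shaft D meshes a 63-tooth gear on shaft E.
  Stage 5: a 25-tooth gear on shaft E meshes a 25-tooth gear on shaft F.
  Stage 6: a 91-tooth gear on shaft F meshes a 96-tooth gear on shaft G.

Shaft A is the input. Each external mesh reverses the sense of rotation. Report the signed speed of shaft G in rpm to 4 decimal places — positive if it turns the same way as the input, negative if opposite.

+559.2755 rpm (same as input, |ω| = 559.2755 rpm)

Stage 1 [17T→25T]: ω = 502.0000×17/25 = 341.3600 rpm, dir flips to −; running = −341.3600
Stage 2 [25T→15T]: ω = 341.3600×25/15 = 568.9333 rpm, dir flips to +; running = +568.9333
Stage 3 [70T→30T]: ω = 568.9333×70/30 = 1327.5111 rpm, dir flips to −; running = −1327.5111
Stage 4 [28T→63T]: ω = 1327.5111×28/63 = 590.0049 rpm, dir flips to +; running = +590.0049
Stage 5 [25T→25T]: ω = 590.0049×25/25 = 590.0049 rpm, dir flips to −; running = −590.0049
Stage 6 [91T→96T]: ω = 590.0049×91/96 = 559.2755 rpm, dir flips to +; running = +559.2755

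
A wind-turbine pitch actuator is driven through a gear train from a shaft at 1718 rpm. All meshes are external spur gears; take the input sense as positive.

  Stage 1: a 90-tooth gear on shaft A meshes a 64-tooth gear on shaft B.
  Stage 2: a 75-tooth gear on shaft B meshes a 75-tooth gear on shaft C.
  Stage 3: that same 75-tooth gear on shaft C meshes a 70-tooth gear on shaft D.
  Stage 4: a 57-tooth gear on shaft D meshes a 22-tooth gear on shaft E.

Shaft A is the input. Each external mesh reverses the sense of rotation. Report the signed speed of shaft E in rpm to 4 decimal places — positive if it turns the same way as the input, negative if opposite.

Stage 1 [90T→64T]: ω = 1718.0000×90/64 = 2415.9375 rpm, dir flips to −; running = −2415.9375
Stage 2 [75T→75T]: ω = 2415.9375×75/75 = 2415.9375 rpm, dir flips to +; running = +2415.9375
Stage 3 [75T→70T]: ω = 2415.9375×75/70 = 2588.5045 rpm, dir flips to −; running = −2588.5045
Stage 4 [57T→22T]: ω = 2588.5045×57/22 = 6706.5797 rpm, dir flips to +; running = +6706.5797

+6706.5797 rpm (same as input, |ω| = 6706.5797 rpm)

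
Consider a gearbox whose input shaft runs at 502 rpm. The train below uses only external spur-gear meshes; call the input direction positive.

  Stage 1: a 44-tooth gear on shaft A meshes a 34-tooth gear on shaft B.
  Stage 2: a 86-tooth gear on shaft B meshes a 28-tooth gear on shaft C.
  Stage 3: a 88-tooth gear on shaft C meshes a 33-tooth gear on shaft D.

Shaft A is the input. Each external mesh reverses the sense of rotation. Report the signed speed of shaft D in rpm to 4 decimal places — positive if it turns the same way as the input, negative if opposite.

Stage 1 [44T→34T]: ω = 502.0000×44/34 = 649.6471 rpm, dir flips to −; running = −649.6471
Stage 2 [86T→28T]: ω = 649.6471×86/28 = 1995.3445 rpm, dir flips to +; running = +1995.3445
Stage 3 [88T→33T]: ω = 1995.3445×88/33 = 5320.9188 rpm, dir flips to −; running = −5320.9188

-5320.9188 rpm (opposite to input, |ω| = 5320.9188 rpm)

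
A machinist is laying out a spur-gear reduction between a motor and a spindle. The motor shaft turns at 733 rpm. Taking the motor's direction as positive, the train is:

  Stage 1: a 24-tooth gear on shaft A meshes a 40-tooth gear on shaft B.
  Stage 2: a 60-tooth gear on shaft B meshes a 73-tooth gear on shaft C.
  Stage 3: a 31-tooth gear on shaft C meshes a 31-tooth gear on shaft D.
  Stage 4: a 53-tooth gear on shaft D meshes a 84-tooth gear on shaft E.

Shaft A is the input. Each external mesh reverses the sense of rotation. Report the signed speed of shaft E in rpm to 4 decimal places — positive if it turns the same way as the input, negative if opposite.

+228.0763 rpm (same as input, |ω| = 228.0763 rpm)

Stage 1 [24T→40T]: ω = 733.0000×24/40 = 439.8000 rpm, dir flips to −; running = −439.8000
Stage 2 [60T→73T]: ω = 439.8000×60/73 = 361.4795 rpm, dir flips to +; running = +361.4795
Stage 3 [31T→31T]: ω = 361.4795×31/31 = 361.4795 rpm, dir flips to −; running = −361.4795
Stage 4 [53T→84T]: ω = 361.4795×53/84 = 228.0763 rpm, dir flips to +; running = +228.0763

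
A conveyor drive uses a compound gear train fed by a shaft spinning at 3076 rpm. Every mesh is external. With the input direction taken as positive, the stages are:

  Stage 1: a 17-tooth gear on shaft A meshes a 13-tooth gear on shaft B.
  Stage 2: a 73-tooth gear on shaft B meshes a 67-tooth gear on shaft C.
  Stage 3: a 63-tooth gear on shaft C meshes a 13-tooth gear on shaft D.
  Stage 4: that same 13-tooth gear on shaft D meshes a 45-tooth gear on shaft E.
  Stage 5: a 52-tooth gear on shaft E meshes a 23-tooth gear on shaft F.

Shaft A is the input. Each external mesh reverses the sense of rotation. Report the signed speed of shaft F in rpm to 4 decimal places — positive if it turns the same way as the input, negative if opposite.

-13872.1412 rpm (opposite to input, |ω| = 13872.1412 rpm)

Stage 1 [17T→13T]: ω = 3076.0000×17/13 = 4022.4615 rpm, dir flips to −; running = −4022.4615
Stage 2 [73T→67T]: ω = 4022.4615×73/67 = 4382.6820 rpm, dir flips to +; running = +4382.6820
Stage 3 [63T→13T]: ω = 4382.6820×63/13 = 21239.1511 rpm, dir flips to −; running = −21239.1511
Stage 4 [13T→45T]: ω = 21239.1511×13/45 = 6135.7548 rpm, dir flips to +; running = +6135.7548
Stage 5 [52T→23T]: ω = 6135.7548×52/23 = 13872.1412 rpm, dir flips to −; running = −13872.1412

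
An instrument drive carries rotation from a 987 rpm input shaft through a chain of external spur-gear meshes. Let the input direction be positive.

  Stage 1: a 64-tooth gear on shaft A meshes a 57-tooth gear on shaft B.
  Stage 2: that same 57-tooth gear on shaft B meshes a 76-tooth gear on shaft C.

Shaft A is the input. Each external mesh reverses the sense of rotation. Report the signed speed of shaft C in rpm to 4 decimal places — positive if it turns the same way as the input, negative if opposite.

Stage 1 [64T→57T]: ω = 987.0000×64/57 = 1108.2105 rpm, dir flips to −; running = −1108.2105
Stage 2 [57T→76T]: ω = 1108.2105×57/76 = 831.1579 rpm, dir flips to +; running = +831.1579

+831.1579 rpm (same as input, |ω| = 831.1579 rpm)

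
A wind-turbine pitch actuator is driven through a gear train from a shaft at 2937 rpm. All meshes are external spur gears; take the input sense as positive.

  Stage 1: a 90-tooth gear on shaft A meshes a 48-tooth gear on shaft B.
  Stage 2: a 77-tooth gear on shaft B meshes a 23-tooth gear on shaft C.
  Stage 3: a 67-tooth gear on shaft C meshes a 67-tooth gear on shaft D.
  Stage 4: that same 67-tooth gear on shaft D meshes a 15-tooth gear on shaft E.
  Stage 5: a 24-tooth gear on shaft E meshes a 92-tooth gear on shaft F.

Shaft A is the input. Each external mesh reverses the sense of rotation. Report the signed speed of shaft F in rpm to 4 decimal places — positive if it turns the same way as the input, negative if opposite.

-21482.0175 rpm (opposite to input, |ω| = 21482.0175 rpm)

Stage 1 [90T→48T]: ω = 2937.0000×90/48 = 5506.8750 rpm, dir flips to −; running = −5506.8750
Stage 2 [77T→23T]: ω = 5506.8750×77/23 = 18436.0598 rpm, dir flips to +; running = +18436.0598
Stage 3 [67T→67T]: ω = 18436.0598×67/67 = 18436.0598 rpm, dir flips to −; running = −18436.0598
Stage 4 [67T→15T]: ω = 18436.0598×67/15 = 82347.7337 rpm, dir flips to +; running = +82347.7337
Stage 5 [24T→92T]: ω = 82347.7337×24/92 = 21482.0175 rpm, dir flips to −; running = −21482.0175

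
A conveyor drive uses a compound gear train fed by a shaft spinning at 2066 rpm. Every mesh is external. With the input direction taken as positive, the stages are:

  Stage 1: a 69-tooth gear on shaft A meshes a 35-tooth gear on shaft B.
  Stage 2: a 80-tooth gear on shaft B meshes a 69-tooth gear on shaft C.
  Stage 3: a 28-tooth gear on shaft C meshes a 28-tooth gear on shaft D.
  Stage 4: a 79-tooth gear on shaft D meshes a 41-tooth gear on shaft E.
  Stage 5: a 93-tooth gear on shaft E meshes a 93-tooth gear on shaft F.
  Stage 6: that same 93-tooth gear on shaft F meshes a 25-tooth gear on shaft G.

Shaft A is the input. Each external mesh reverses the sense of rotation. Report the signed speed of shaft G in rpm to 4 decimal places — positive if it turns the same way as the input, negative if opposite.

+33848.4226 rpm (same as input, |ω| = 33848.4226 rpm)

Stage 1 [69T→35T]: ω = 2066.0000×69/35 = 4072.9714 rpm, dir flips to −; running = −4072.9714
Stage 2 [80T→69T]: ω = 4072.9714×80/69 = 4722.2857 rpm, dir flips to +; running = +4722.2857
Stage 3 [28T→28T]: ω = 4722.2857×28/28 = 4722.2857 rpm, dir flips to −; running = −4722.2857
Stage 4 [79T→41T]: ω = 4722.2857×79/41 = 9099.0383 rpm, dir flips to +; running = +9099.0383
Stage 5 [93T→93T]: ω = 9099.0383×93/93 = 9099.0383 rpm, dir flips to −; running = −9099.0383
Stage 6 [93T→25T]: ω = 9099.0383×93/25 = 33848.4226 rpm, dir flips to +; running = +33848.4226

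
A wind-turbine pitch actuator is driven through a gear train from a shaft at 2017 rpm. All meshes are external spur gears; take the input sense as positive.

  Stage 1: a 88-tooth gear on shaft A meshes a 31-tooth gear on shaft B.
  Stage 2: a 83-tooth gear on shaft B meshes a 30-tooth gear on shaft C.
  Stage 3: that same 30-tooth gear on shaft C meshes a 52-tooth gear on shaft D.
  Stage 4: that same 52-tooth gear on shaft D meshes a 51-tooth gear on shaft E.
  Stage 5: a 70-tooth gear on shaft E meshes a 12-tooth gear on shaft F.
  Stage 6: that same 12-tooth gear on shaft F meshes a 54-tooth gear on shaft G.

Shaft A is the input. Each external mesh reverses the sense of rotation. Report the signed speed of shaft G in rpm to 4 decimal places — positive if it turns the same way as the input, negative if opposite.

Stage 1 [88T→31T]: ω = 2017.0000×88/31 = 5725.6774 rpm, dir flips to −; running = −5725.6774
Stage 2 [83T→30T]: ω = 5725.6774×83/30 = 15841.0409 rpm, dir flips to +; running = +15841.0409
Stage 3 [30T→52T]: ω = 15841.0409×30/52 = 9139.0620 rpm, dir flips to −; running = −9139.0620
Stage 4 [52T→51T]: ω = 9139.0620×52/51 = 9318.2593 rpm, dir flips to +; running = +9318.2593
Stage 5 [70T→12T]: ω = 9318.2593×70/12 = 54356.5128 rpm, dir flips to −; running = −54356.5128
Stage 6 [12T→54T]: ω = 54356.5128×12/54 = 12079.2251 rpm, dir flips to +; running = +12079.2251

+12079.2251 rpm (same as input, |ω| = 12079.2251 rpm)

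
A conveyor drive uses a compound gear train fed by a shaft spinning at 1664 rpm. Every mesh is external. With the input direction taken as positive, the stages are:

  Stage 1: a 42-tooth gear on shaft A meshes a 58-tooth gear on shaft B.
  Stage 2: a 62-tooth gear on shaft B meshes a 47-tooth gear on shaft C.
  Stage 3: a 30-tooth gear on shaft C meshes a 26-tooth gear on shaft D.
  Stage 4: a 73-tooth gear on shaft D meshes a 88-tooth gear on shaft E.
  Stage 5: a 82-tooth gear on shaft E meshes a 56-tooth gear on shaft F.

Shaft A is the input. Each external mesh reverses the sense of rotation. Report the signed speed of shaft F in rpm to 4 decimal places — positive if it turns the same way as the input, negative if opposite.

Stage 1 [42T→58T]: ω = 1664.0000×42/58 = 1204.9655 rpm, dir flips to −; running = −1204.9655
Stage 2 [62T→47T]: ω = 1204.9655×62/47 = 1589.5290 rpm, dir flips to +; running = +1589.5290
Stage 3 [30T→26T]: ω = 1589.5290×30/26 = 1834.0719 rpm, dir flips to −; running = −1834.0719
Stage 4 [73T→88T]: ω = 1834.0719×73/88 = 1521.4460 rpm, dir flips to +; running = +1521.4460
Stage 5 [82T→56T]: ω = 1521.4460×82/56 = 2227.8317 rpm, dir flips to −; running = −2227.8317

-2227.8317 rpm (opposite to input, |ω| = 2227.8317 rpm)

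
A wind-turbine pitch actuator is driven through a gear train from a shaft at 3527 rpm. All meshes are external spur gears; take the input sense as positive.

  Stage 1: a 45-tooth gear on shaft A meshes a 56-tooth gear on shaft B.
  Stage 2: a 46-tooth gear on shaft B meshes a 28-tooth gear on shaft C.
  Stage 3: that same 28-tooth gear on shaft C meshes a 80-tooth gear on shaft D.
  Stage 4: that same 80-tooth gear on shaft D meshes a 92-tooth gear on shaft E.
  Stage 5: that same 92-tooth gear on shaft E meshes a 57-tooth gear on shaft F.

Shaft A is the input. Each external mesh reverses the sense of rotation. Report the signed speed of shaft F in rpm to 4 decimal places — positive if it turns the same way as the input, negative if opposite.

-2287.2462 rpm (opposite to input, |ω| = 2287.2462 rpm)

Stage 1 [45T→56T]: ω = 3527.0000×45/56 = 2834.1964 rpm, dir flips to −; running = −2834.1964
Stage 2 [46T→28T]: ω = 2834.1964×46/28 = 4656.1798 rpm, dir flips to +; running = +4656.1798
Stage 3 [28T→80T]: ω = 4656.1798×28/80 = 1629.6629 rpm, dir flips to −; running = −1629.6629
Stage 4 [80T→92T]: ω = 1629.6629×80/92 = 1417.0982 rpm, dir flips to +; running = +1417.0982
Stage 5 [92T→57T]: ω = 1417.0982×92/57 = 2287.2462 rpm, dir flips to −; running = −2287.2462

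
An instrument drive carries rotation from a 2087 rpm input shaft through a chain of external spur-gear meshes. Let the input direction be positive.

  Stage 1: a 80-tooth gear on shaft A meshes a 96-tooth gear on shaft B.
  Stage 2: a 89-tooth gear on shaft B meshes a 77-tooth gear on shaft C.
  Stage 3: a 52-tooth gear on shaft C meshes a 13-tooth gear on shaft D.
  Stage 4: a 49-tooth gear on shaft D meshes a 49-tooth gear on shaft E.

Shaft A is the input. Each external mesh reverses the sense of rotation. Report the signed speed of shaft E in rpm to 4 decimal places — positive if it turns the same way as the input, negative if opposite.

Stage 1 [80T→96T]: ω = 2087.0000×80/96 = 1739.1667 rpm, dir flips to −; running = −1739.1667
Stage 2 [89T→77T]: ω = 1739.1667×89/77 = 2010.2056 rpm, dir flips to +; running = +2010.2056
Stage 3 [52T→13T]: ω = 2010.2056×52/13 = 8040.8225 rpm, dir flips to −; running = −8040.8225
Stage 4 [49T→49T]: ω = 8040.8225×49/49 = 8040.8225 rpm, dir flips to +; running = +8040.8225

+8040.8225 rpm (same as input, |ω| = 8040.8225 rpm)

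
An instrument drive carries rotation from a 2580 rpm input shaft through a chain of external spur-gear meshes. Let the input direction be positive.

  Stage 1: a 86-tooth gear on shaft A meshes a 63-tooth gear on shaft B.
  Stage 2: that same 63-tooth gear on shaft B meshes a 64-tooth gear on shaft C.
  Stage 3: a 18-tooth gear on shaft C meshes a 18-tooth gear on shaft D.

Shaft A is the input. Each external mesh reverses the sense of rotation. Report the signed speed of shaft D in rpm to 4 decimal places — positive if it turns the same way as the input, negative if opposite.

-3466.8750 rpm (opposite to input, |ω| = 3466.8750 rpm)

Stage 1 [86T→63T]: ω = 2580.0000×86/63 = 3521.9048 rpm, dir flips to −; running = −3521.9048
Stage 2 [63T→64T]: ω = 3521.9048×63/64 = 3466.8750 rpm, dir flips to +; running = +3466.8750
Stage 3 [18T→18T]: ω = 3466.8750×18/18 = 3466.8750 rpm, dir flips to −; running = −3466.8750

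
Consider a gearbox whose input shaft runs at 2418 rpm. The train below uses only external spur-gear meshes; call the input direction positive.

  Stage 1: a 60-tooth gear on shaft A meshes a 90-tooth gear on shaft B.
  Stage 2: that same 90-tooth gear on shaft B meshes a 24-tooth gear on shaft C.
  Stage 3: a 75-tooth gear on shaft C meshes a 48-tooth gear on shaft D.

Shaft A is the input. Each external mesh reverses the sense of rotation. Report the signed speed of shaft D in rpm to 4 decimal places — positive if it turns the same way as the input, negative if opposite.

Stage 1 [60T→90T]: ω = 2418.0000×60/90 = 1612.0000 rpm, dir flips to −; running = −1612.0000
Stage 2 [90T→24T]: ω = 1612.0000×90/24 = 6045.0000 rpm, dir flips to +; running = +6045.0000
Stage 3 [75T→48T]: ω = 6045.0000×75/48 = 9445.3125 rpm, dir flips to −; running = −9445.3125

-9445.3125 rpm (opposite to input, |ω| = 9445.3125 rpm)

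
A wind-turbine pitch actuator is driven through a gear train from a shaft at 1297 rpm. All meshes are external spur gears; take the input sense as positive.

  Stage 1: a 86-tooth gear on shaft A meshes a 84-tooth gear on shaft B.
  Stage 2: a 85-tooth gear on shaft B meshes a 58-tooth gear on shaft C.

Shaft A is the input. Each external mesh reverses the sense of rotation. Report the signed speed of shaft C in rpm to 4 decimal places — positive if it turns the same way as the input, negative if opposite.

+1946.0324 rpm (same as input, |ω| = 1946.0324 rpm)

Stage 1 [86T→84T]: ω = 1297.0000×86/84 = 1327.8810 rpm, dir flips to −; running = −1327.8810
Stage 2 [85T→58T]: ω = 1327.8810×85/58 = 1946.0324 rpm, dir flips to +; running = +1946.0324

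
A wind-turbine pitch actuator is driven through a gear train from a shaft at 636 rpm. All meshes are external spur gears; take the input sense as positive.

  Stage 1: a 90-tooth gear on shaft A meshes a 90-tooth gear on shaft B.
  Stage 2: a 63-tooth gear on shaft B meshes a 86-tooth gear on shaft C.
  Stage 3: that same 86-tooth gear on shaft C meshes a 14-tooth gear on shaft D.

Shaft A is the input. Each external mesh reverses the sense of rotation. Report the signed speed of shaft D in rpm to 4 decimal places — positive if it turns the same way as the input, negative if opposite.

Stage 1 [90T→90T]: ω = 636.0000×90/90 = 636.0000 rpm, dir flips to −; running = −636.0000
Stage 2 [63T→86T]: ω = 636.0000×63/86 = 465.9070 rpm, dir flips to +; running = +465.9070
Stage 3 [86T→14T]: ω = 465.9070×86/14 = 2862.0000 rpm, dir flips to −; running = −2862.0000

-2862.0000 rpm (opposite to input, |ω| = 2862.0000 rpm)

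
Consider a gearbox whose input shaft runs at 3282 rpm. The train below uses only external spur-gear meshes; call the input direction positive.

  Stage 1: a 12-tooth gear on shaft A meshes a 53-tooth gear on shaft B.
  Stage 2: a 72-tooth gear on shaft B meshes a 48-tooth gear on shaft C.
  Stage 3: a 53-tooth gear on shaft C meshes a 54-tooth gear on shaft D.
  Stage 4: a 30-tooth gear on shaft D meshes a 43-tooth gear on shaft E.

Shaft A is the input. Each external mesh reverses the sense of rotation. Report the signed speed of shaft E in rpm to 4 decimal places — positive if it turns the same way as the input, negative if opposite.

+763.2558 rpm (same as input, |ω| = 763.2558 rpm)

Stage 1 [12T→53T]: ω = 3282.0000×12/53 = 743.0943 rpm, dir flips to −; running = −743.0943
Stage 2 [72T→48T]: ω = 743.0943×72/48 = 1114.6415 rpm, dir flips to +; running = +1114.6415
Stage 3 [53T→54T]: ω = 1114.6415×53/54 = 1094.0000 rpm, dir flips to −; running = −1094.0000
Stage 4 [30T→43T]: ω = 1094.0000×30/43 = 763.2558 rpm, dir flips to +; running = +763.2558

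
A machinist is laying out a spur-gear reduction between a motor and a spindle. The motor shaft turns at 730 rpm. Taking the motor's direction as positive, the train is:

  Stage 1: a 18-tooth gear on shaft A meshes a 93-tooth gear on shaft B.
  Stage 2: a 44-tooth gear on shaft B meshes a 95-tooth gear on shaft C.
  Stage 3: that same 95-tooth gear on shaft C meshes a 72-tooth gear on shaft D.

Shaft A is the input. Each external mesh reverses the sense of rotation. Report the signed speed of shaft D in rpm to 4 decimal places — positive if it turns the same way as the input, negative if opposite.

Stage 1 [18T→93T]: ω = 730.0000×18/93 = 141.2903 rpm, dir flips to −; running = −141.2903
Stage 2 [44T→95T]: ω = 141.2903×44/95 = 65.4397 rpm, dir flips to +; running = +65.4397
Stage 3 [95T→72T]: ω = 65.4397×95/72 = 86.3441 rpm, dir flips to −; running = −86.3441

-86.3441 rpm (opposite to input, |ω| = 86.3441 rpm)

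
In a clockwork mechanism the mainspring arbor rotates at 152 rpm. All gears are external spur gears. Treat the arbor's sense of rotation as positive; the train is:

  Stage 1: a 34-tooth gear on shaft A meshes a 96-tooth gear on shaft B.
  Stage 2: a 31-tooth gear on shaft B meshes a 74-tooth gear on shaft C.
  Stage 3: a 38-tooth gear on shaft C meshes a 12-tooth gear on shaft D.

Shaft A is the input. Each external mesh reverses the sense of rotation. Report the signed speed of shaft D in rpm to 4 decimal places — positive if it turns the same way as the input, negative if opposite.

Stage 1 [34T→96T]: ω = 152.0000×34/96 = 53.8333 rpm, dir flips to −; running = −53.8333
Stage 2 [31T→74T]: ω = 53.8333×31/74 = 22.5518 rpm, dir flips to +; running = +22.5518
Stage 3 [38T→12T]: ω = 22.5518×38/12 = 71.4140 rpm, dir flips to −; running = −71.4140

-71.4140 rpm (opposite to input, |ω| = 71.4140 rpm)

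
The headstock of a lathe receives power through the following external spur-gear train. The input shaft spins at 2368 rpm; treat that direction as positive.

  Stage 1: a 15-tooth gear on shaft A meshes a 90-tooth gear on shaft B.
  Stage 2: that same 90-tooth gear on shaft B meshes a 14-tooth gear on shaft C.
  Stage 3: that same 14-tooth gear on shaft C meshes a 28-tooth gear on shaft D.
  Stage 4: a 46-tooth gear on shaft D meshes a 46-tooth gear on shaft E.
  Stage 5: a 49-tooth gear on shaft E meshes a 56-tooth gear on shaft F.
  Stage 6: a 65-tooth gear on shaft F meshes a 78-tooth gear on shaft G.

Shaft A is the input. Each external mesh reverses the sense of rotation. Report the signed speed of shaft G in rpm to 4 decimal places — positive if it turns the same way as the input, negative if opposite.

Stage 1 [15T→90T]: ω = 2368.0000×15/90 = 394.6667 rpm, dir flips to −; running = −394.6667
Stage 2 [90T→14T]: ω = 394.6667×90/14 = 2537.1429 rpm, dir flips to +; running = +2537.1429
Stage 3 [14T→28T]: ω = 2537.1429×14/28 = 1268.5714 rpm, dir flips to −; running = −1268.5714
Stage 4 [46T→46T]: ω = 1268.5714×46/46 = 1268.5714 rpm, dir flips to +; running = +1268.5714
Stage 5 [49T→56T]: ω = 1268.5714×49/56 = 1110.0000 rpm, dir flips to −; running = −1110.0000
Stage 6 [65T→78T]: ω = 1110.0000×65/78 = 925.0000 rpm, dir flips to +; running = +925.0000

+925.0000 rpm (same as input, |ω| = 925.0000 rpm)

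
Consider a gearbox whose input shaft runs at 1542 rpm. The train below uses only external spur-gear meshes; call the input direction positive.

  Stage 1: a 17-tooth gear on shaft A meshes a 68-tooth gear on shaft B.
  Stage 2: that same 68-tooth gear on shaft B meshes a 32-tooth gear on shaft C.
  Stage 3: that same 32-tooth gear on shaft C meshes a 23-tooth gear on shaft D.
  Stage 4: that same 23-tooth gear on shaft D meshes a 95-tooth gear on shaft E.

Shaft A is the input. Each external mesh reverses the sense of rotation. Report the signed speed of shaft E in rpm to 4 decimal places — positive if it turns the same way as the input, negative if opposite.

+275.9368 rpm (same as input, |ω| = 275.9368 rpm)

Stage 1 [17T→68T]: ω = 1542.0000×17/68 = 385.5000 rpm, dir flips to −; running = −385.5000
Stage 2 [68T→32T]: ω = 385.5000×68/32 = 819.1875 rpm, dir flips to +; running = +819.1875
Stage 3 [32T→23T]: ω = 819.1875×32/23 = 1139.7391 rpm, dir flips to −; running = −1139.7391
Stage 4 [23T→95T]: ω = 1139.7391×23/95 = 275.9368 rpm, dir flips to +; running = +275.9368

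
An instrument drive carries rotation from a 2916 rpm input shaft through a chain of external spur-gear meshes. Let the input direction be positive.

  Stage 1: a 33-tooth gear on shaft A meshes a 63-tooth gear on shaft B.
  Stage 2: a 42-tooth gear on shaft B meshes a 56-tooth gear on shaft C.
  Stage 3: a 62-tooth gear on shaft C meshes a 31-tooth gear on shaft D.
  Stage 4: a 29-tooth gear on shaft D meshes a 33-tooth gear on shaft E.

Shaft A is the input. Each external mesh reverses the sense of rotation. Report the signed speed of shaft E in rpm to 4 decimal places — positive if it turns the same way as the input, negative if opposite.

Stage 1 [33T→63T]: ω = 2916.0000×33/63 = 1527.4286 rpm, dir flips to −; running = −1527.4286
Stage 2 [42T→56T]: ω = 1527.4286×42/56 = 1145.5714 rpm, dir flips to +; running = +1145.5714
Stage 3 [62T→31T]: ω = 1145.5714×62/31 = 2291.1429 rpm, dir flips to −; running = −2291.1429
Stage 4 [29T→33T]: ω = 2291.1429×29/33 = 2013.4286 rpm, dir flips to +; running = +2013.4286

+2013.4286 rpm (same as input, |ω| = 2013.4286 rpm)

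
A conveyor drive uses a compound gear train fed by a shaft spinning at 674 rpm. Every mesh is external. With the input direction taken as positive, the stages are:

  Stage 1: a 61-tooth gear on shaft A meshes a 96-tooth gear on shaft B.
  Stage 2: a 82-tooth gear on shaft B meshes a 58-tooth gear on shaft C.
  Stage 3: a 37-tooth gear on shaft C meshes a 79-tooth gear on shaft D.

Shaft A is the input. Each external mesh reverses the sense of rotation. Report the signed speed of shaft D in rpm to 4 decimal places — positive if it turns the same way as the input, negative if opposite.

Stage 1 [61T→96T]: ω = 674.0000×61/96 = 428.2708 rpm, dir flips to −; running = −428.2708
Stage 2 [82T→58T]: ω = 428.2708×82/58 = 605.4864 rpm, dir flips to +; running = +605.4864
Stage 3 [37T→79T]: ω = 605.4864×37/79 = 283.5822 rpm, dir flips to −; running = −283.5822

-283.5822 rpm (opposite to input, |ω| = 283.5822 rpm)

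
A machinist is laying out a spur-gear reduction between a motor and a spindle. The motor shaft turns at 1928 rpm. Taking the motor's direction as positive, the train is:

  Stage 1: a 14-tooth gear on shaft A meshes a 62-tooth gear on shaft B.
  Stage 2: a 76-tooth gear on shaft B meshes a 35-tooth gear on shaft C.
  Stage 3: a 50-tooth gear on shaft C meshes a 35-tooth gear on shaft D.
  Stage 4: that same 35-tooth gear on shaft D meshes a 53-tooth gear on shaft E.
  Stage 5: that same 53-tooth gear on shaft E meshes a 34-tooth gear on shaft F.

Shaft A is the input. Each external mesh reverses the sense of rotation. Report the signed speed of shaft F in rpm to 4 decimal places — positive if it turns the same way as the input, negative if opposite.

-1390.2087 rpm (opposite to input, |ω| = 1390.2087 rpm)

Stage 1 [14T→62T]: ω = 1928.0000×14/62 = 435.3548 rpm, dir flips to −; running = −435.3548
Stage 2 [76T→35T]: ω = 435.3548×76/35 = 945.3419 rpm, dir flips to +; running = +945.3419
Stage 3 [50T→35T]: ω = 945.3419×50/35 = 1350.4885 rpm, dir flips to −; running = −1350.4885
Stage 4 [35T→53T]: ω = 1350.4885×35/53 = 891.8320 rpm, dir flips to +; running = +891.8320
Stage 5 [53T→34T]: ω = 891.8320×53/34 = 1390.2087 rpm, dir flips to −; running = −1390.2087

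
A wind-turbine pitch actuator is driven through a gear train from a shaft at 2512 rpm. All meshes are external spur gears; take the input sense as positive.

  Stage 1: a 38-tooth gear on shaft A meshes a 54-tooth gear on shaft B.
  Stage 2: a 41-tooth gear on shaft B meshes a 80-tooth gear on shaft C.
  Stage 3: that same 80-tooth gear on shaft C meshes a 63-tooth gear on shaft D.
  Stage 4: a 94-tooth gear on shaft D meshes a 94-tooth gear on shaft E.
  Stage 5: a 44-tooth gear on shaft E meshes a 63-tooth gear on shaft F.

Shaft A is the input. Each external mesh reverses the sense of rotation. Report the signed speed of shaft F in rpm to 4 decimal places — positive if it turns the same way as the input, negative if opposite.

-803.4612 rpm (opposite to input, |ω| = 803.4612 rpm)

Stage 1 [38T→54T]: ω = 2512.0000×38/54 = 1767.7037 rpm, dir flips to −; running = −1767.7037
Stage 2 [41T→80T]: ω = 1767.7037×41/80 = 905.9481 rpm, dir flips to +; running = +905.9481
Stage 3 [80T→63T]: ω = 905.9481×80/63 = 1150.4103 rpm, dir flips to −; running = −1150.4103
Stage 4 [94T→94T]: ω = 1150.4103×94/94 = 1150.4103 rpm, dir flips to +; running = +1150.4103
Stage 5 [44T→63T]: ω = 1150.4103×44/63 = 803.4612 rpm, dir flips to −; running = −803.4612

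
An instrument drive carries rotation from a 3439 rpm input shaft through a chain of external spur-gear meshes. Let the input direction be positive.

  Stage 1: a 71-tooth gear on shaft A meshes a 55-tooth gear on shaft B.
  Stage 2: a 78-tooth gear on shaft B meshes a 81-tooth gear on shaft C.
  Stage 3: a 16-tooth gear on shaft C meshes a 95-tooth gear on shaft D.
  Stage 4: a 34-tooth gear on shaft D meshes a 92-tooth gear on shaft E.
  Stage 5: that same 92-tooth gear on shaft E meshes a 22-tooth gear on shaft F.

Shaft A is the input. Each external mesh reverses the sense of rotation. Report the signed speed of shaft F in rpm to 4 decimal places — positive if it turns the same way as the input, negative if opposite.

-1112.7306 rpm (opposite to input, |ω| = 1112.7306 rpm)

Stage 1 [71T→55T]: ω = 3439.0000×71/55 = 4439.4364 rpm, dir flips to −; running = −4439.4364
Stage 2 [78T→81T]: ω = 4439.4364×78/81 = 4275.0128 rpm, dir flips to +; running = +4275.0128
Stage 3 [16T→95T]: ω = 4275.0128×16/95 = 720.0022 rpm, dir flips to −; running = −720.0022
Stage 4 [34T→92T]: ω = 720.0022×34/92 = 266.0878 rpm, dir flips to +; running = +266.0878
Stage 5 [92T→22T]: ω = 266.0878×92/22 = 1112.7306 rpm, dir flips to −; running = −1112.7306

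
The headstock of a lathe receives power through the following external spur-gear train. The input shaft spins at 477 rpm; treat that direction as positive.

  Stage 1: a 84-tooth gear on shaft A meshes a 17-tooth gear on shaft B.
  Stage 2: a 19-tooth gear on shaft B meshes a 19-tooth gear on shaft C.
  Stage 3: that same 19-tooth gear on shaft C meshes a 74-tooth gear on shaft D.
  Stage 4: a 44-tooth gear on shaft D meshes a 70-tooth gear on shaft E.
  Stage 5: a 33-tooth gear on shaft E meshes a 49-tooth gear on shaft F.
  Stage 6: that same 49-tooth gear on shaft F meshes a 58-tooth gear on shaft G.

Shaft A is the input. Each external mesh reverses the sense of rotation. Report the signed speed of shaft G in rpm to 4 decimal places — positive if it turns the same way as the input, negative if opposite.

+216.4269 rpm (same as input, |ω| = 216.4269 rpm)

Stage 1 [84T→17T]: ω = 477.0000×84/17 = 2356.9412 rpm, dir flips to −; running = −2356.9412
Stage 2 [19T→19T]: ω = 2356.9412×19/19 = 2356.9412 rpm, dir flips to +; running = +2356.9412
Stage 3 [19T→74T]: ω = 2356.9412×19/74 = 605.1606 rpm, dir flips to −; running = −605.1606
Stage 4 [44T→70T]: ω = 605.1606×44/70 = 380.3866 rpm, dir flips to +; running = +380.3866
Stage 5 [33T→49T]: ω = 380.3866×33/49 = 256.1788 rpm, dir flips to −; running = −256.1788
Stage 6 [49T→58T]: ω = 256.1788×49/58 = 216.4269 rpm, dir flips to +; running = +216.4269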